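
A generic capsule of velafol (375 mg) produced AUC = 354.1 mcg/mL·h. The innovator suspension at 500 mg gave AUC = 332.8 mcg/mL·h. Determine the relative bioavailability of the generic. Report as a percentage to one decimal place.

F_rel = (AUC_test/D_test) / (AUC_ref/D_ref)
      = (354.1/375) / (332.8/500)
      = 0.944267 / 0.6656 = 1.4187 = 141.87%

F_rel = 141.9%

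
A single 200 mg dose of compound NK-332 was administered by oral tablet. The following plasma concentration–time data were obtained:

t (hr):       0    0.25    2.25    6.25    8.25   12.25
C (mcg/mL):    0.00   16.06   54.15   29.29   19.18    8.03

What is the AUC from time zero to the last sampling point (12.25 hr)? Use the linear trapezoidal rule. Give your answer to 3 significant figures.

Trapezoidal AUC_0→12.25:
  [0→0.25]: (0.00+16.06)/2 × 0.25 = 2.0075
  [0.25→2.25]: (16.06+54.15)/2 × 2 = 70.21
  [2.25→6.25]: (54.15+29.29)/2 × 4 = 166.88
  [6.25→8.25]: (29.29+19.18)/2 × 2 = 48.47
  [8.25→12.25]: (19.18+8.03)/2 × 4 = 54.42
  Sum = 341.9875 mcg/mL·hr

AUC = 342 mcg/mL·hr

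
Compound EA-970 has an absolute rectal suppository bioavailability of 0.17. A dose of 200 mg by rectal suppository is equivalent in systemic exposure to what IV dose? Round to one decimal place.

D_iv = 34.0 mg

Systemic exposure from an extravascular dose = F × D_ev, so the equivalent IV dose is F × D_ev.
D_iv = F × D_ev = 0.17 × 200 = 34 mg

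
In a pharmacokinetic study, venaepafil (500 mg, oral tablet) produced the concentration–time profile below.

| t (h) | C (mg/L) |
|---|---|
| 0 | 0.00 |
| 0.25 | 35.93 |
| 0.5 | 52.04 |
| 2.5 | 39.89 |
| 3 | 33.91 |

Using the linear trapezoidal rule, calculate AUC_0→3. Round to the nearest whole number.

AUC = 126 mg/L·h

Trapezoidal AUC_0→3:
  [0→0.25]: (0.00+35.93)/2 × 0.25 = 4.49125
  [0.25→0.5]: (35.93+52.04)/2 × 0.25 = 10.99625
  [0.5→2.5]: (52.04+39.89)/2 × 2 = 91.93
  [2.5→3]: (39.89+33.91)/2 × 0.5 = 18.45
  Sum = 125.8675 mg/L·h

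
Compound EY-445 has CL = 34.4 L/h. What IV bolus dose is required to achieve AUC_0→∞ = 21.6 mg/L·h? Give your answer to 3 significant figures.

Dose_iv = CL × AUC_0→∞
     = 34.4 × 21.6 = 743.04 mg

Dose = 743 mg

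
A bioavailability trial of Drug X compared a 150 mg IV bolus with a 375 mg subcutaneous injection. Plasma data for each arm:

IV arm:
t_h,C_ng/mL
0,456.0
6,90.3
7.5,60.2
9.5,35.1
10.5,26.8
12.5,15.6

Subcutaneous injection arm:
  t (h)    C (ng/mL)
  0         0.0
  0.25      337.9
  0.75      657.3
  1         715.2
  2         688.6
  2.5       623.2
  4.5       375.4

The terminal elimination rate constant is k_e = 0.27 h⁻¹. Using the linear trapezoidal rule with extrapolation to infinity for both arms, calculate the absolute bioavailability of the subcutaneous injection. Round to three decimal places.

Trapezoidal AUC_0→12.5 (IV):
  [0→6]: (456.0+90.3)/2 × 6 = 1638.9
  [6→7.5]: (90.3+60.2)/2 × 1.5 = 112.875
  [7.5→9.5]: (60.2+35.1)/2 × 2 = 95.3
  [9.5→10.5]: (35.1+26.8)/2 × 1 = 30.95
  [10.5→12.5]: (26.8+15.6)/2 × 2 = 42.4
  Sum = 1920.425 ng/mL·h
IV tail: 15.6/0.27 = 57.778; AUC_iv,0→∞ = 1920.425 + 57.778 = 1978.203 ng/mL·h
Trapezoidal AUC_0→4.5 (subcutaneous injection):
  [0→0.25]: (0.0+337.9)/2 × 0.25 = 42.2375
  [0.25→0.75]: (337.9+657.3)/2 × 0.5 = 248.8
  [0.75→1]: (657.3+715.2)/2 × 0.25 = 171.5625
  [1→2]: (715.2+688.6)/2 × 1 = 701.9
  [2→2.5]: (688.6+623.2)/2 × 0.5 = 327.95
  [2.5→4.5]: (623.2+375.4)/2 × 2 = 998.6
  Sum = 2491.05 ng/mL·h
subcutaneous injection tail: 375.4/0.27 = 1390.370; AUC_ev,0→∞ = 2491.05 + 1390.370 = 3881.42 ng/mL·h
F = (AUC_ev/D_ev)/(AUC_iv/D_iv) = (3881.42/375)/(1978.203/150) = 10.3505/13.18802 = 0.7848

F = 0.785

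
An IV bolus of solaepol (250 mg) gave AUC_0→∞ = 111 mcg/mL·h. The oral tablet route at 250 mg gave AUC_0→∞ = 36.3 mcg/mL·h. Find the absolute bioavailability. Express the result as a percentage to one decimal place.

F = (AUC_ev / D_ev) / (AUC_iv / D_iv)
  = (36.3/250) / (111/250)
  = 0.1452 / 0.444 = 0.3270
  = 32.70%

F = 32.7%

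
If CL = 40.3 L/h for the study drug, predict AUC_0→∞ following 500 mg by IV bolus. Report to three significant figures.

AUC_0→∞ = Dose_iv / CL
        = 500 / 40.3 = 12.4069 mg/L·h

AUC = 12.4 mg/L·h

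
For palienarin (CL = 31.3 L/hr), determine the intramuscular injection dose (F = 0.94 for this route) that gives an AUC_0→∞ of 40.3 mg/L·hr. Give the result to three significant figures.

Dose = 1340 mg

Dose = CL × AUC_0→∞ / F
     = 31.3 × 40.3 / 0.94 = 1341.9 mg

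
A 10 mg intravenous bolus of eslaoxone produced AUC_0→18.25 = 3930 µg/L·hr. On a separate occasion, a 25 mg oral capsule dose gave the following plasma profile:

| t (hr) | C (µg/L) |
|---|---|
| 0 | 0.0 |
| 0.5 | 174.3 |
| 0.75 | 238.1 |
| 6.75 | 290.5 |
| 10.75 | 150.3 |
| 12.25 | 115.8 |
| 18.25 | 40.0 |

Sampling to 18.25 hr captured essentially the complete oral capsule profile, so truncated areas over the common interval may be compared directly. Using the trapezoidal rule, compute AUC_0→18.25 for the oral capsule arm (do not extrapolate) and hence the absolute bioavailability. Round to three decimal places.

F = 0.329

Trapezoidal AUC_0→18.25 (oral capsule):
  [0→0.5]: (0.0+174.3)/2 × 0.5 = 43.575
  [0.5→0.75]: (174.3+238.1)/2 × 0.25 = 51.55
  [0.75→6.75]: (238.1+290.5)/2 × 6 = 1585.8
  [6.75→10.75]: (290.5+150.3)/2 × 4 = 881.6
  [10.75→12.25]: (150.3+115.8)/2 × 1.5 = 199.575
  [12.25→18.25]: (115.8+40.0)/2 × 6 = 467.4
  Sum = 3229.5 µg/L·hr
F = (AUC_ev/D_ev)/(AUC_iv/D_iv) = (3229.5/25)/(3930/10) = 129.18/393 = 0.3287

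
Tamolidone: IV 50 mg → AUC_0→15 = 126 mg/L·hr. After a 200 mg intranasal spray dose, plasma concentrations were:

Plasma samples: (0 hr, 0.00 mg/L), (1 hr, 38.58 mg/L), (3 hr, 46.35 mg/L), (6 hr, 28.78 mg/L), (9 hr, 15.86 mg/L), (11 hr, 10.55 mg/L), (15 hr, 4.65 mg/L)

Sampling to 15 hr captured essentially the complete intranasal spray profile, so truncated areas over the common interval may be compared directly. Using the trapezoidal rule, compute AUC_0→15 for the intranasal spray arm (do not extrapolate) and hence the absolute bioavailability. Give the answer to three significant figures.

F = 0.676

Trapezoidal AUC_0→15 (intranasal spray):
  [0→1]: (0.00+38.58)/2 × 1 = 19.29
  [1→3]: (38.58+46.35)/2 × 2 = 84.93
  [3→6]: (46.35+28.78)/2 × 3 = 112.695
  [6→9]: (28.78+15.86)/2 × 3 = 66.96
  [9→11]: (15.86+10.55)/2 × 2 = 26.41
  [11→15]: (10.55+4.65)/2 × 4 = 30.4
  Sum = 340.685 mg/L·hr
F = (AUC_ev/D_ev)/(AUC_iv/D_iv) = (340.685/200)/(126/50) = 1.703425/2.52 = 0.6760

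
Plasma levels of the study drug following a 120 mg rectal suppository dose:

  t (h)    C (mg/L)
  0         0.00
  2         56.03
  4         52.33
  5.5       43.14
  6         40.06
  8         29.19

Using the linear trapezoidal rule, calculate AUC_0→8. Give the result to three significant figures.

AUC = 326 mg/L·h

Trapezoidal AUC_0→8:
  [0→2]: (0.00+56.03)/2 × 2 = 56.03
  [2→4]: (56.03+52.33)/2 × 2 = 108.36
  [4→5.5]: (52.33+43.14)/2 × 1.5 = 71.6025
  [5.5→6]: (43.14+40.06)/2 × 0.5 = 20.8
  [6→8]: (40.06+29.19)/2 × 2 = 69.25
  Sum = 326.0425 mg/L·h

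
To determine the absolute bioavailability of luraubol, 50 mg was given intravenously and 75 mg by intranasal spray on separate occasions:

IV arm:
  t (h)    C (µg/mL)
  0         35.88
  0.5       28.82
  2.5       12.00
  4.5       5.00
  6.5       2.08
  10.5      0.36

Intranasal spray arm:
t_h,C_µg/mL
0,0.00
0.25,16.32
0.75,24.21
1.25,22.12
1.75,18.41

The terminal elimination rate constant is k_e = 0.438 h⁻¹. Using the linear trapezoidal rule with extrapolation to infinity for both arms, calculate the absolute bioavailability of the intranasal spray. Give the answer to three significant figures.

F = 0.583

Trapezoidal AUC_0→10.5 (IV):
  [0→0.5]: (35.88+28.82)/2 × 0.5 = 16.175
  [0.5→2.5]: (28.82+12.00)/2 × 2 = 40.82
  [2.5→4.5]: (12.00+5.00)/2 × 2 = 17.0
  [4.5→6.5]: (5.00+2.08)/2 × 2 = 7.08
  [6.5→10.5]: (2.08+0.36)/2 × 4 = 4.88
  Sum = 85.955 µg/mL·h
IV tail: 0.36/0.438 = 0.822; AUC_iv,0→∞ = 85.955 + 0.822 = 86.777 µg/mL·h
Trapezoidal AUC_0→1.75 (intranasal spray):
  [0→0.25]: (0.00+16.32)/2 × 0.25 = 2.04
  [0.25→0.75]: (16.32+24.21)/2 × 0.5 = 10.1325
  [0.75→1.25]: (24.21+22.12)/2 × 0.5 = 11.5825
  [1.25→1.75]: (22.12+18.41)/2 × 0.5 = 10.1325
  Sum = 33.8875 µg/mL·h
intranasal spray tail: 18.41/0.438 = 42.032; AUC_ev,0→∞ = 33.8875 + 42.032 = 75.9195 µg/mL·h
F = (AUC_ev/D_ev)/(AUC_iv/D_iv) = (75.9195/75)/(86.777/50) = 1.01226/1.73554 = 0.5833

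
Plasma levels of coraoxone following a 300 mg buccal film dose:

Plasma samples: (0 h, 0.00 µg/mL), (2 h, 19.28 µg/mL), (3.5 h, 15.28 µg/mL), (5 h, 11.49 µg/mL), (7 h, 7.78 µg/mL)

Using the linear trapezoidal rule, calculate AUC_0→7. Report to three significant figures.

AUC = 84.5 µg/mL·h

Trapezoidal AUC_0→7:
  [0→2]: (0.00+19.28)/2 × 2 = 19.28
  [2→3.5]: (19.28+15.28)/2 × 1.5 = 25.92
  [3.5→5]: (15.28+11.49)/2 × 1.5 = 20.0775
  [5→7]: (11.49+7.78)/2 × 2 = 19.27
  Sum = 84.5475 µg/mL·h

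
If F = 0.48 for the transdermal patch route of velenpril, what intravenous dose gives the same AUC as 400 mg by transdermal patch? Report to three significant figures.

D_iv = 192 mg

Systemic exposure from an extravascular dose = F × D_ev, so the equivalent IV dose is F × D_ev.
D_iv = F × D_ev = 0.48 × 400 = 192 mg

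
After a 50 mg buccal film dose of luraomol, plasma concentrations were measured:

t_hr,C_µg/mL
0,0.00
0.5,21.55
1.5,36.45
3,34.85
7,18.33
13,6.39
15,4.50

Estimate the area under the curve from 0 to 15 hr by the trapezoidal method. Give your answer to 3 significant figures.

Trapezoidal AUC_0→15:
  [0→0.5]: (0.00+21.55)/2 × 0.5 = 5.3875
  [0.5→1.5]: (21.55+36.45)/2 × 1 = 29.0
  [1.5→3]: (36.45+34.85)/2 × 1.5 = 53.475
  [3→7]: (34.85+18.33)/2 × 4 = 106.36
  [7→13]: (18.33+6.39)/2 × 6 = 74.16
  [13→15]: (6.39+4.50)/2 × 2 = 10.89
  Sum = 279.2725 µg/mL·hr

AUC = 279 µg/mL·hr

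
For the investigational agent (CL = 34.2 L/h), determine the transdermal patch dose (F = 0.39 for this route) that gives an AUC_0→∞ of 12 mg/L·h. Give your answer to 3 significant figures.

Dose = CL × AUC_0→∞ / F
     = 34.2 × 12 / 0.39 = 1052.31 mg

Dose = 1050 mg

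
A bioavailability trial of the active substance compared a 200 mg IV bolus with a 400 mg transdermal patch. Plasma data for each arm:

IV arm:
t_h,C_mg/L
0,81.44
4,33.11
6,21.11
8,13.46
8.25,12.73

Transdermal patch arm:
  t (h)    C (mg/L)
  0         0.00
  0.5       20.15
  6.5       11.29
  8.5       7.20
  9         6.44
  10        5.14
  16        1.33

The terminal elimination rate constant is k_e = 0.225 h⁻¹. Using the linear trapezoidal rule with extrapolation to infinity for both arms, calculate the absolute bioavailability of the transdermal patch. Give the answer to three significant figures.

Trapezoidal AUC_0→8.25 (IV):
  [0→4]: (81.44+33.11)/2 × 4 = 229.1
  [4→6]: (33.11+21.11)/2 × 2 = 54.22
  [6→8]: (21.11+13.46)/2 × 2 = 34.57
  [8→8.25]: (13.46+12.73)/2 × 0.25 = 3.27375
  Sum = 321.16375 mg/L·h
IV tail: 12.73/0.225 = 56.578; AUC_iv,0→∞ = 321.16375 + 56.578 = 377.74175 mg/L·h
Trapezoidal AUC_0→16 (transdermal patch):
  [0→0.5]: (0.00+20.15)/2 × 0.5 = 5.0375
  [0.5→6.5]: (20.15+11.29)/2 × 6 = 94.32
  [6.5→8.5]: (11.29+7.20)/2 × 2 = 18.49
  [8.5→9]: (7.20+6.44)/2 × 0.5 = 3.41
  [9→10]: (6.44+5.14)/2 × 1 = 5.79
  [10→16]: (5.14+1.33)/2 × 6 = 19.41
  Sum = 146.4575 mg/L·h
transdermal patch tail: 1.33/0.225 = 5.911; AUC_ev,0→∞ = 146.4575 + 5.911 = 152.3685 mg/L·h
F = (AUC_ev/D_ev)/(AUC_iv/D_iv) = (152.3685/400)/(377.74175/200) = 0.38092125/1.88871 = 0.2017

F = 0.202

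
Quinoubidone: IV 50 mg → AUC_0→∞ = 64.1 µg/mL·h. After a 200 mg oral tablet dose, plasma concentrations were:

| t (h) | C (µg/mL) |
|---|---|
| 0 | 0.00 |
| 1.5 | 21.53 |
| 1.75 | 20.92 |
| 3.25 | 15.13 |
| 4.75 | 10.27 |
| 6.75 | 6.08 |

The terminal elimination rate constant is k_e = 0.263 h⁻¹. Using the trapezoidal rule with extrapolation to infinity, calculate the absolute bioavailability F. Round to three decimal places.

F = 0.417

Trapezoidal AUC_0→6.75 (oral tablet):
  [0→1.5]: (0.00+21.53)/2 × 1.5 = 16.1475
  [1.5→1.75]: (21.53+20.92)/2 × 0.25 = 5.30625
  [1.75→3.25]: (20.92+15.13)/2 × 1.5 = 27.0375
  [3.25→4.75]: (15.13+10.27)/2 × 1.5 = 19.05
  [4.75→6.75]: (10.27+6.08)/2 × 2 = 16.35
  Sum = 83.89125 µg/mL·h
Tail: C_last/k_e = 6.08/0.263 = 23.118
AUC_0→∞ (oral tablet) = 83.89125 + 23.118 = 107.00925 µg/mL·h
F = (AUC_ev/D_ev)/(AUC_iv/D_iv) = (107.00925/200)/(64.1/50) = 0.53504625/1.282 = 0.4174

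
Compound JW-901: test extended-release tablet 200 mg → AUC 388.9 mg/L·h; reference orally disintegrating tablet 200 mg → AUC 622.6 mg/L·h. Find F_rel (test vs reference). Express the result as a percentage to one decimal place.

F_rel = 62.5%

F_rel = (AUC_test/D_test) / (AUC_ref/D_ref)
      = (388.9/200) / (622.6/200)
      = 1.9445 / 3.113 = 0.6246 = 62.46%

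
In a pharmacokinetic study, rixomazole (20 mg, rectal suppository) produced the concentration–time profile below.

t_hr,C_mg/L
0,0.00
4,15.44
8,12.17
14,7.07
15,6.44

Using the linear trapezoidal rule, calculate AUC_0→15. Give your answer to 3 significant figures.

Trapezoidal AUC_0→15:
  [0→4]: (0.00+15.44)/2 × 4 = 30.88
  [4→8]: (15.44+12.17)/2 × 4 = 55.22
  [8→14]: (12.17+7.07)/2 × 6 = 57.72
  [14→15]: (7.07+6.44)/2 × 1 = 6.755
  Sum = 150.575 mg/L·hr

AUC = 151 mg/L·hr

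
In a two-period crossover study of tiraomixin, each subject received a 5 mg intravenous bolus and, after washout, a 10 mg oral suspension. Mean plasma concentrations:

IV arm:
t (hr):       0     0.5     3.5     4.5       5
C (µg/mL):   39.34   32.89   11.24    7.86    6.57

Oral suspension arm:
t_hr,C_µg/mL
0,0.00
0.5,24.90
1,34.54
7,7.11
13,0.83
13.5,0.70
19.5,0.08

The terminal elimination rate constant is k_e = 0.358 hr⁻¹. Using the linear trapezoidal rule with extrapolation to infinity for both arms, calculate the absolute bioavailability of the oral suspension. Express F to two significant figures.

Trapezoidal AUC_0→5 (IV):
  [0→0.5]: (39.34+32.89)/2 × 0.5 = 18.0575
  [0.5→3.5]: (32.89+11.24)/2 × 3 = 66.195
  [3.5→4.5]: (11.24+7.86)/2 × 1 = 9.55
  [4.5→5]: (7.86+6.57)/2 × 0.5 = 3.6075
  Sum = 97.41 µg/mL·hr
IV tail: 6.57/0.358 = 18.352; AUC_iv,0→∞ = 97.41 + 18.352 = 115.762 µg/mL·hr
Trapezoidal AUC_0→19.5 (oral suspension):
  [0→0.5]: (0.00+24.90)/2 × 0.5 = 6.225
  [0.5→1]: (24.90+34.54)/2 × 0.5 = 14.86
  [1→7]: (34.54+7.11)/2 × 6 = 124.95
  [7→13]: (7.11+0.83)/2 × 6 = 23.82
  [13→13.5]: (0.83+0.70)/2 × 0.5 = 0.3825
  [13.5→19.5]: (0.70+0.08)/2 × 6 = 2.34
  Sum = 172.5775 µg/mL·hr
oral suspension tail: 0.08/0.358 = 0.223; AUC_ev,0→∞ = 172.5775 + 0.223 = 172.8005 µg/mL·hr
F = (AUC_ev/D_ev)/(AUC_iv/D_iv) = (172.8005/10)/(115.762/5) = 17.28005/23.1524 = 0.7464

F = 0.75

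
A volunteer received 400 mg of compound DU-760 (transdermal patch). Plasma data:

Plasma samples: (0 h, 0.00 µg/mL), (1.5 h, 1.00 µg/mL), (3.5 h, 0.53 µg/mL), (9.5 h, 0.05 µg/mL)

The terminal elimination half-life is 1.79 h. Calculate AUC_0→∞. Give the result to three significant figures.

Trapezoidal AUC_0→9.5:
  [0→1.5]: (0.00+1.00)/2 × 1.5 = 0.75
  [1.5→3.5]: (1.00+0.53)/2 × 2 = 1.53
  [3.5→9.5]: (0.53+0.05)/2 × 6 = 1.74
  Sum = 4.02 µg/mL·h
k_e = ln2 / t½ = 0.693147 / 1.79 = 0.3872 h^-1
Extrapolated tail: C_last / k_e = 0.05 / 0.3872 = 0.129
AUC_0→∞ = 4.02 + 0.129 = 4.149 µg/mL·h

AUC = 4.15 µg/mL·h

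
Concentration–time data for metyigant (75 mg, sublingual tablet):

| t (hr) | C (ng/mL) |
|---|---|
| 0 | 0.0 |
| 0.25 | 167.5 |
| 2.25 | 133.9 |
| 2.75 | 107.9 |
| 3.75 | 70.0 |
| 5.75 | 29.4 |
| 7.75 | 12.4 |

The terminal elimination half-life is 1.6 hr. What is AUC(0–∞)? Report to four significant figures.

Trapezoidal AUC_0→7.75:
  [0→0.25]: (0.0+167.5)/2 × 0.25 = 20.9375
  [0.25→2.25]: (167.5+133.9)/2 × 2 = 301.4
  [2.25→2.75]: (133.9+107.9)/2 × 0.5 = 60.45
  [2.75→3.75]: (107.9+70.0)/2 × 1 = 88.95
  [3.75→5.75]: (70.0+29.4)/2 × 2 = 99.4
  [5.75→7.75]: (29.4+12.4)/2 × 2 = 41.8
  Sum = 612.9375 ng/mL·hr
k_e = ln2 / t½ = 0.693147 / 1.6 = 0.4332 hr^-1
Extrapolated tail: C_last / k_e = 12.4 / 0.4332 = 28.624
AUC_0→∞ = 612.9375 + 28.624 = 641.5615 ng/mL·hr

AUC = 641.6 ng/mL·hr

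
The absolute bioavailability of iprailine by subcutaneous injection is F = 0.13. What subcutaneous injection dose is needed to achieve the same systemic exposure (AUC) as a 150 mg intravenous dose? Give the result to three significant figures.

For equal systemic exposure: F × D_ev = D_iv
D_ev = D_iv / F = 150 / 0.13 = 1153.85 mg

D_subcutaneous = 1150 mg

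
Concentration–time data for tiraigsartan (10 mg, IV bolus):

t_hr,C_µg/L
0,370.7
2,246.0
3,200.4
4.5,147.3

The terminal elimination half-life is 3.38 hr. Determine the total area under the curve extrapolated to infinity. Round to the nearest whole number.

AUC = 1819 µg/L·hr

Trapezoidal AUC_0→4.5:
  [0→2]: (370.7+246.0)/2 × 2 = 616.7
  [2→3]: (246.0+200.4)/2 × 1 = 223.2
  [3→4.5]: (200.4+147.3)/2 × 1.5 = 260.775
  Sum = 1100.675 µg/L·hr
k_e = ln2 / t½ = 0.693147 / 3.38 = 0.2051 hr^-1
Extrapolated tail: C_last / k_e = 147.3 / 0.2051 = 718.186
AUC_0→∞ = 1100.675 + 718.186 = 1818.861 µg/L·hr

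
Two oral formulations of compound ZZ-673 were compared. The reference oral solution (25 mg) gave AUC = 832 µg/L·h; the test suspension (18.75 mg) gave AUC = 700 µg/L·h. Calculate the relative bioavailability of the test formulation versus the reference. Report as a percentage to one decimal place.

F_rel = 112.2%

F_rel = (AUC_test/D_test) / (AUC_ref/D_ref)
      = (700/18.75) / (832/25)
      = 37.3333 / 33.28 = 1.1218 = 112.18%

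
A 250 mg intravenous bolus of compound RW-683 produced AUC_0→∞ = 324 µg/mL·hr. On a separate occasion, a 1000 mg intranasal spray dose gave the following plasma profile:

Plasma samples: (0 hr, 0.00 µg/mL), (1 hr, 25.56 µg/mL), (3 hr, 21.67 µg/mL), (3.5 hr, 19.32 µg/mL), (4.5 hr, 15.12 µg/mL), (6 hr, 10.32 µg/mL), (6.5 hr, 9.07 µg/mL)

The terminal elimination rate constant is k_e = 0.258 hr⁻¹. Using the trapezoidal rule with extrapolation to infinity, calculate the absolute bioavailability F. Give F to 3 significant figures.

F = 0.113

Trapezoidal AUC_0→6.5 (intranasal spray):
  [0→1]: (0.00+25.56)/2 × 1 = 12.78
  [1→3]: (25.56+21.67)/2 × 2 = 47.23
  [3→3.5]: (21.67+19.32)/2 × 0.5 = 10.2475
  [3.5→4.5]: (19.32+15.12)/2 × 1 = 17.22
  [4.5→6]: (15.12+10.32)/2 × 1.5 = 19.08
  [6→6.5]: (10.32+9.07)/2 × 0.5 = 4.8475
  Sum = 111.405 µg/mL·hr
Tail: C_last/k_e = 9.07/0.258 = 35.155
AUC_0→∞ (intranasal spray) = 111.405 + 35.155 = 146.56 µg/mL·hr
F = (AUC_ev/D_ev)/(AUC_iv/D_iv) = (146.56/1000)/(324/250) = 0.14656/1.296 = 0.1131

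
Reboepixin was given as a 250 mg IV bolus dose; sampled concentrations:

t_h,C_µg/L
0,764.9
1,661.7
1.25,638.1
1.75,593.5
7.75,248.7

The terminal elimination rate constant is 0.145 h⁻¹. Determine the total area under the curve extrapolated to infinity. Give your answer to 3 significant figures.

AUC = 5430 µg/L·h

Trapezoidal AUC_0→7.75:
  [0→1]: (764.9+661.7)/2 × 1 = 713.3
  [1→1.25]: (661.7+638.1)/2 × 0.25 = 162.475
  [1.25→1.75]: (638.1+593.5)/2 × 0.5 = 307.9
  [1.75→7.75]: (593.5+248.7)/2 × 6 = 2526.6
  Sum = 3710.275 µg/L·h
Extrapolated tail: C_last / k_e = 248.7 / 0.145 = 1715.172
AUC_0→∞ = 3710.275 + 1715.172 = 5425.447 µg/L·h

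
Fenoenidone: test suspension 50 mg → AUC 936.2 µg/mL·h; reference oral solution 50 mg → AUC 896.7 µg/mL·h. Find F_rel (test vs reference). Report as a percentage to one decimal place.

F_rel = 104.4%

F_rel = (AUC_test/D_test) / (AUC_ref/D_ref)
      = (936.2/50) / (896.7/50)
      = 18.724 / 17.934 = 1.0441 = 104.41%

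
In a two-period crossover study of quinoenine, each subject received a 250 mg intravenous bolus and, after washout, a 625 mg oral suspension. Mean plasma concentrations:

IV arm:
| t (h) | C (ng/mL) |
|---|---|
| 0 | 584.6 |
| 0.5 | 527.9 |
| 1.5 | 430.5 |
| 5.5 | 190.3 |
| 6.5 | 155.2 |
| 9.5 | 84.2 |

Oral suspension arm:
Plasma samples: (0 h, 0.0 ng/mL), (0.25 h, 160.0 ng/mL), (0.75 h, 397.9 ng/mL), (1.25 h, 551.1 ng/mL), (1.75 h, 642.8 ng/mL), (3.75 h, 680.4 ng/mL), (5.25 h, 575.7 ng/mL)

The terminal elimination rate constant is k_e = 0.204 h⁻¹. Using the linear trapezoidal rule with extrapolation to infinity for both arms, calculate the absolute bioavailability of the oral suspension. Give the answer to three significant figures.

F = 0.786

Trapezoidal AUC_0→9.5 (IV):
  [0→0.5]: (584.6+527.9)/2 × 0.5 = 278.125
  [0.5→1.5]: (527.9+430.5)/2 × 1 = 479.2
  [1.5→5.5]: (430.5+190.3)/2 × 4 = 1241.6
  [5.5→6.5]: (190.3+155.2)/2 × 1 = 172.75
  [6.5→9.5]: (155.2+84.2)/2 × 3 = 359.1
  Sum = 2530.775 ng/mL·h
IV tail: 84.2/0.204 = 412.745; AUC_iv,0→∞ = 2530.775 + 412.745 = 2943.52 ng/mL·h
Trapezoidal AUC_0→5.25 (oral suspension):
  [0→0.25]: (0.0+160.0)/2 × 0.25 = 20.0
  [0.25→0.75]: (160.0+397.9)/2 × 0.5 = 139.475
  [0.75→1.25]: (397.9+551.1)/2 × 0.5 = 237.25
  [1.25→1.75]: (551.1+642.8)/2 × 0.5 = 298.475
  [1.75→3.75]: (642.8+680.4)/2 × 2 = 1323.2
  [3.75→5.25]: (680.4+575.7)/2 × 1.5 = 942.075
  Sum = 2960.475 ng/mL·h
oral suspension tail: 575.7/0.204 = 2822.059; AUC_ev,0→∞ = 2960.475 + 2822.059 = 5782.534 ng/mL·h
F = (AUC_ev/D_ev)/(AUC_iv/D_iv) = (5782.534/625)/(2943.52/250) = 9.2520544/11.77408 = 0.7858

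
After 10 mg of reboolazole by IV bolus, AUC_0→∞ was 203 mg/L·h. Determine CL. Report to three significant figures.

CL = 0.0493 L/h

CL = Dose_iv / AUC_0→∞
   = 10 / 203 = 0.0492611 L/h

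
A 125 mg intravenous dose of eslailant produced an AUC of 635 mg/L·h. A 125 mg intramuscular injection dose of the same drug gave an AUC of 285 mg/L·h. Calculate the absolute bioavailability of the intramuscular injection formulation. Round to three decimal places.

F = 0.449

F = (AUC_ev / D_ev) / (AUC_iv / D_iv)
  = (285/125) / (635/125)
  = 2.28 / 5.08 = 0.4488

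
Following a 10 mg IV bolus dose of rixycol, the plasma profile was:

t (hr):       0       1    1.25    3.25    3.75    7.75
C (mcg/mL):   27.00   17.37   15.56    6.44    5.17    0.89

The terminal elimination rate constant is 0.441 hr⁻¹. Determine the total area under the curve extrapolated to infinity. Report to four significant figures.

AUC = 65.34 mcg/mL·hr

Trapezoidal AUC_0→7.75:
  [0→1]: (27.00+17.37)/2 × 1 = 22.185
  [1→1.25]: (17.37+15.56)/2 × 0.25 = 4.11625
  [1.25→3.25]: (15.56+6.44)/2 × 2 = 22.0
  [3.25→3.75]: (6.44+5.17)/2 × 0.5 = 2.9025
  [3.75→7.75]: (5.17+0.89)/2 × 4 = 12.12
  Sum = 63.32375 mcg/mL·hr
Extrapolated tail: C_last / k_e = 0.89 / 0.441 = 2.018
AUC_0→∞ = 63.32375 + 2.018 = 65.34175 mcg/mL·hr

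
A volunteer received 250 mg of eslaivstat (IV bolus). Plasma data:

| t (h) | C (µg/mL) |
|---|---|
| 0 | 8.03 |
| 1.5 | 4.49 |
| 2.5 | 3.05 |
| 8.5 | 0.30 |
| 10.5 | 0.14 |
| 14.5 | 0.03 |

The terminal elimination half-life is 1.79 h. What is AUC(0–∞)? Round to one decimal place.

Trapezoidal AUC_0→14.5:
  [0→1.5]: (8.03+4.49)/2 × 1.5 = 9.39
  [1.5→2.5]: (4.49+3.05)/2 × 1 = 3.77
  [2.5→8.5]: (3.05+0.30)/2 × 6 = 10.05
  [8.5→10.5]: (0.30+0.14)/2 × 2 = 0.44
  [10.5→14.5]: (0.14+0.03)/2 × 4 = 0.34
  Sum = 23.99 µg/mL·h
k_e = ln2 / t½ = 0.693147 / 1.79 = 0.3872 h^-1
Extrapolated tail: C_last / k_e = 0.03 / 0.3872 = 0.077
AUC_0→∞ = 23.99 + 0.077 = 24.067 µg/mL·h

AUC = 24.1 µg/mL·h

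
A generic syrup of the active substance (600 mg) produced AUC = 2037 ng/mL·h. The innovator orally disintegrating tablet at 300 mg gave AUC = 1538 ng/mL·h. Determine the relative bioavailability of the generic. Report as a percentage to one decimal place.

F_rel = (AUC_test/D_test) / (AUC_ref/D_ref)
      = (2037/600) / (1538/300)
      = 3.395 / 5.12667 = 0.6622 = 66.22%

F_rel = 66.2%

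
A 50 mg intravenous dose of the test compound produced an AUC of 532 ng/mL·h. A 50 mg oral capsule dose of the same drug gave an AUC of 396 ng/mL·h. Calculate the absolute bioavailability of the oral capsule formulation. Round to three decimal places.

F = 0.744

F = (AUC_ev / D_ev) / (AUC_iv / D_iv)
  = (396/50) / (532/50)
  = 7.92 / 10.64 = 0.7444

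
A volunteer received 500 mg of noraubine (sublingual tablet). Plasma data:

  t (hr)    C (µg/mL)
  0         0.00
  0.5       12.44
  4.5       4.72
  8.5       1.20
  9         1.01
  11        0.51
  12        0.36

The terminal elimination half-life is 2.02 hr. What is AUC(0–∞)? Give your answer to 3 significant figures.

AUC = 52.8 µg/mL·hr

Trapezoidal AUC_0→12:
  [0→0.5]: (0.00+12.44)/2 × 0.5 = 3.11
  [0.5→4.5]: (12.44+4.72)/2 × 4 = 34.32
  [4.5→8.5]: (4.72+1.20)/2 × 4 = 11.84
  [8.5→9]: (1.20+1.01)/2 × 0.5 = 0.5525
  [9→11]: (1.01+0.51)/2 × 2 = 1.52
  [11→12]: (0.51+0.36)/2 × 1 = 0.435
  Sum = 51.7775 µg/mL·hr
k_e = ln2 / t½ = 0.693147 / 2.02 = 0.3431 hr^-1
Extrapolated tail: C_last / k_e = 0.36 / 0.3431 = 1.049
AUC_0→∞ = 51.7775 + 1.049 = 52.8265 µg/mL·hr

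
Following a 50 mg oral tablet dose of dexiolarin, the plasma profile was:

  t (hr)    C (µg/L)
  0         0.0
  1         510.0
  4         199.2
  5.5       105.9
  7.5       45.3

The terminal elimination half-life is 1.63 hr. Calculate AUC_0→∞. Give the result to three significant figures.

Trapezoidal AUC_0→7.5:
  [0→1]: (0.0+510.0)/2 × 1 = 255.0
  [1→4]: (510.0+199.2)/2 × 3 = 1063.8
  [4→5.5]: (199.2+105.9)/2 × 1.5 = 228.825
  [5.5→7.5]: (105.9+45.3)/2 × 2 = 151.2
  Sum = 1698.825 µg/L·hr
k_e = ln2 / t½ = 0.693147 / 1.63 = 0.4252 hr^-1
Extrapolated tail: C_last / k_e = 45.3 / 0.4252 = 106.538
AUC_0→∞ = 1698.825 + 106.538 = 1805.363 µg/L·hr

AUC = 1810 µg/L·hr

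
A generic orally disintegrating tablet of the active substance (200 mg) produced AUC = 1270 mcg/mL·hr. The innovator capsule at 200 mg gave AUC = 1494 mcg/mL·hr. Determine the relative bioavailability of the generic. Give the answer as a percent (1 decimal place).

F_rel = (AUC_test/D_test) / (AUC_ref/D_ref)
      = (1270/200) / (1494/200)
      = 6.35 / 7.47 = 0.8501 = 85.01%

F_rel = 85.0%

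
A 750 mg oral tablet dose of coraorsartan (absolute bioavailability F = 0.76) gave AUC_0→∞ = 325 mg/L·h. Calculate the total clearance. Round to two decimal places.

CL = 1.75 L/h

CL = F × Dose / AUC_0→∞
   = 0.76 × 750 / 325 = 1.75385 L/h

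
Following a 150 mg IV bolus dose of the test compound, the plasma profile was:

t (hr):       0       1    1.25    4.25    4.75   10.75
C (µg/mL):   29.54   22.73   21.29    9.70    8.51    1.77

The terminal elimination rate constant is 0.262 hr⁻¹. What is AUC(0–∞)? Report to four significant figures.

AUC = 120.3 µg/mL·hr

Trapezoidal AUC_0→10.75:
  [0→1]: (29.54+22.73)/2 × 1 = 26.135
  [1→1.25]: (22.73+21.29)/2 × 0.25 = 5.5025
  [1.25→4.25]: (21.29+9.70)/2 × 3 = 46.485
  [4.25→4.75]: (9.70+8.51)/2 × 0.5 = 4.5525
  [4.75→10.75]: (8.51+1.77)/2 × 6 = 30.84
  Sum = 113.515 µg/mL·hr
Extrapolated tail: C_last / k_e = 1.77 / 0.262 = 6.756
AUC_0→∞ = 113.515 + 6.756 = 120.271 µg/mL·hr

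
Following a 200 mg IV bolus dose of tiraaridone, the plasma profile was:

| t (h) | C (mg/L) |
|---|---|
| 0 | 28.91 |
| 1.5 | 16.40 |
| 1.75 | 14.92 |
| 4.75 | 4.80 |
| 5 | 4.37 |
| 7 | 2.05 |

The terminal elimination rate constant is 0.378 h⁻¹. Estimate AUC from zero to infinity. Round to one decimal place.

AUC = 80.5 mg/L·h

Trapezoidal AUC_0→7:
  [0→1.5]: (28.91+16.40)/2 × 1.5 = 33.9825
  [1.5→1.75]: (16.40+14.92)/2 × 0.25 = 3.915
  [1.75→4.75]: (14.92+4.80)/2 × 3 = 29.58
  [4.75→5]: (4.80+4.37)/2 × 0.25 = 1.14625
  [5→7]: (4.37+2.05)/2 × 2 = 6.42
  Sum = 75.04375 mg/L·h
Extrapolated tail: C_last / k_e = 2.05 / 0.378 = 5.423
AUC_0→∞ = 75.04375 + 5.423 = 80.46675 mg/L·h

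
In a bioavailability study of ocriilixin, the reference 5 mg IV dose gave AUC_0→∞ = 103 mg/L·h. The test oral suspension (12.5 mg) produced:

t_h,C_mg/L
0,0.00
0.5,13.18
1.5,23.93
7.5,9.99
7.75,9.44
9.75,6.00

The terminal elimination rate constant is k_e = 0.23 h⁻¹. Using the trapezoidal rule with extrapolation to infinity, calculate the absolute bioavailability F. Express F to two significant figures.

Trapezoidal AUC_0→9.75 (oral suspension):
  [0→0.5]: (0.00+13.18)/2 × 0.5 = 3.295
  [0.5→1.5]: (13.18+23.93)/2 × 1 = 18.555
  [1.5→7.5]: (23.93+9.99)/2 × 6 = 101.76
  [7.5→7.75]: (9.99+9.44)/2 × 0.25 = 2.42875
  [7.75→9.75]: (9.44+6.00)/2 × 2 = 15.44
  Sum = 141.47875 mg/L·h
Tail: C_last/k_e = 6.00/0.23 = 26.087
AUC_0→∞ (oral suspension) = 141.47875 + 26.087 = 167.56575 mg/L·h
F = (AUC_ev/D_ev)/(AUC_iv/D_iv) = (167.56575/12.5)/(103/5) = 13.40526/20.6 = 0.6507

F = 0.65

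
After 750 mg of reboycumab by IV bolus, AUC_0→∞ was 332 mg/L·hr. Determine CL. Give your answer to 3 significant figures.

CL = 2.26 L/hr

CL = Dose_iv / AUC_0→∞
   = 750 / 332 = 2.25904 L/hr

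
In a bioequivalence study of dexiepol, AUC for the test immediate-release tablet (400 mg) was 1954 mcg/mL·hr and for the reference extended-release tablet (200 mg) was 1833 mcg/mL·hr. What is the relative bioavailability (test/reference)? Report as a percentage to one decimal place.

F_rel = (AUC_test/D_test) / (AUC_ref/D_ref)
      = (1954/400) / (1833/200)
      = 4.885 / 9.165 = 0.5330 = 53.30%

F_rel = 53.3%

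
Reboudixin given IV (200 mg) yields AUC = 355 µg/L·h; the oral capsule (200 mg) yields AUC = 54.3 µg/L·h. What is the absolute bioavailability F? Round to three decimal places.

F = 0.153

F = (AUC_ev / D_ev) / (AUC_iv / D_iv)
  = (54.3/200) / (355/200)
  = 0.2715 / 1.775 = 0.1530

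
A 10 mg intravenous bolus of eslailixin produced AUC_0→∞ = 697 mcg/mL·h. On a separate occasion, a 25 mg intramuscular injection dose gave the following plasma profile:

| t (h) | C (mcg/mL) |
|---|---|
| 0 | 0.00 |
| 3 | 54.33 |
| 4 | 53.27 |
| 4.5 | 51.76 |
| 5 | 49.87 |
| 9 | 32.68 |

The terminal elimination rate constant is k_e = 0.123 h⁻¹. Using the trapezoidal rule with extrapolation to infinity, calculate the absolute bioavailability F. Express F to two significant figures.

Trapezoidal AUC_0→9 (intramuscular injection):
  [0→3]: (0.00+54.33)/2 × 3 = 81.495
  [3→4]: (54.33+53.27)/2 × 1 = 53.8
  [4→4.5]: (53.27+51.76)/2 × 0.5 = 26.2575
  [4.5→5]: (51.76+49.87)/2 × 0.5 = 25.4075
  [5→9]: (49.87+32.68)/2 × 4 = 165.1
  Sum = 352.06 mcg/mL·h
Tail: C_last/k_e = 32.68/0.123 = 265.691
AUC_0→∞ (intramuscular injection) = 352.06 + 265.691 = 617.751 mcg/mL·h
F = (AUC_ev/D_ev)/(AUC_iv/D_iv) = (617.751/25)/(697/10) = 24.71004/69.7 = 0.3545

F = 0.35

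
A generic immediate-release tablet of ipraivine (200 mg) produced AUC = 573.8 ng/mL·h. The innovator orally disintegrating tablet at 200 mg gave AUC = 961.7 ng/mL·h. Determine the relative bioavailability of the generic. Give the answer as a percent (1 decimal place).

F_rel = (AUC_test/D_test) / (AUC_ref/D_ref)
      = (573.8/200) / (961.7/200)
      = 2.869 / 4.8085 = 0.5967 = 59.67%

F_rel = 59.7%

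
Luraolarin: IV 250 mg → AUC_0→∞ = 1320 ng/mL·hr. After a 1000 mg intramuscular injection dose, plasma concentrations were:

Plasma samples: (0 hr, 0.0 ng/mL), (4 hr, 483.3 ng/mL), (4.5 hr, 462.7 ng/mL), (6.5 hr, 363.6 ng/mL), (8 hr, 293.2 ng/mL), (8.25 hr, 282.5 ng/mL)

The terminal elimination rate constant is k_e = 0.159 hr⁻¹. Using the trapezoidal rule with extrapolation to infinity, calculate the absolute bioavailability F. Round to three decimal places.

F = 0.828

Trapezoidal AUC_0→8.25 (intramuscular injection):
  [0→4]: (0.0+483.3)/2 × 4 = 966.6
  [4→4.5]: (483.3+462.7)/2 × 0.5 = 236.5
  [4.5→6.5]: (462.7+363.6)/2 × 2 = 826.3
  [6.5→8]: (363.6+293.2)/2 × 1.5 = 492.6
  [8→8.25]: (293.2+282.5)/2 × 0.25 = 71.9625
  Sum = 2593.9625 ng/mL·hr
Tail: C_last/k_e = 282.5/0.159 = 1776.730
AUC_0→∞ (intramuscular injection) = 2593.9625 + 1776.730 = 4370.6925 ng/mL·hr
F = (AUC_ev/D_ev)/(AUC_iv/D_iv) = (4370.6925/1000)/(1320/250) = 4.3706925/5.28 = 0.8278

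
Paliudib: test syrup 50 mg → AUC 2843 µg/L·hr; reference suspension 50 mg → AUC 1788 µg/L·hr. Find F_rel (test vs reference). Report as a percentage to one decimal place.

F_rel = (AUC_test/D_test) / (AUC_ref/D_ref)
      = (2843/50) / (1788/50)
      = 56.86 / 35.76 = 1.5900 = 159.00%

F_rel = 159.0%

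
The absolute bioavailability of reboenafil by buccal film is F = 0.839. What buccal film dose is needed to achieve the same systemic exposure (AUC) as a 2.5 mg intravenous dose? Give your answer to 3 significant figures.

D_buccal = 2.98 mg

For equal systemic exposure: F × D_ev = D_iv
D_ev = D_iv / F = 2.5 / 0.839 = 2.97974 mg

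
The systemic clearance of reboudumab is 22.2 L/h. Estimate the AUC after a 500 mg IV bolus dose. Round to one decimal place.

AUC = 22.5 mg/L·h

AUC_0→∞ = Dose_iv / CL
        = 500 / 22.2 = 22.5225 mg/L·h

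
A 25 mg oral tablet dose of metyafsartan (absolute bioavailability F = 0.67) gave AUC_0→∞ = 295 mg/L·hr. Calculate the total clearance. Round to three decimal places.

CL = F × Dose / AUC_0→∞
   = 0.67 × 25 / 295 = 0.0567797 L/hr

CL = 0.057 L/hr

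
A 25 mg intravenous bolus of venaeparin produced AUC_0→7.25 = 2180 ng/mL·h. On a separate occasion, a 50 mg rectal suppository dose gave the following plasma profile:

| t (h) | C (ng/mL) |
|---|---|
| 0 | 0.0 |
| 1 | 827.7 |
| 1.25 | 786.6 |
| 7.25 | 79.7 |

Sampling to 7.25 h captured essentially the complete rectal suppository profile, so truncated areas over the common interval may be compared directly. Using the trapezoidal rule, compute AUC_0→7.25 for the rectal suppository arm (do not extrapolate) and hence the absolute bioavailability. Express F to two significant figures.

F = 0.74

Trapezoidal AUC_0→7.25 (rectal suppository):
  [0→1]: (0.0+827.7)/2 × 1 = 413.85
  [1→1.25]: (827.7+786.6)/2 × 0.25 = 201.7875
  [1.25→7.25]: (786.6+79.7)/2 × 6 = 2598.9
  Sum = 3214.5375 ng/mL·h
F = (AUC_ev/D_ev)/(AUC_iv/D_iv) = (3214.5375/50)/(2180/25) = 64.29075/87.2 = 0.7373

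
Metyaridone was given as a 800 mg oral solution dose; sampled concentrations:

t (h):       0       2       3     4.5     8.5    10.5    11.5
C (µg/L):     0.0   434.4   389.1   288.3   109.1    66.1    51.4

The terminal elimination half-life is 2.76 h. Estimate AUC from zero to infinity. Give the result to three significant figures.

Trapezoidal AUC_0→11.5:
  [0→2]: (0.0+434.4)/2 × 2 = 434.4
  [2→3]: (434.4+389.1)/2 × 1 = 411.75
  [3→4.5]: (389.1+288.3)/2 × 1.5 = 508.05
  [4.5→8.5]: (288.3+109.1)/2 × 4 = 794.8
  [8.5→10.5]: (109.1+66.1)/2 × 2 = 175.2
  [10.5→11.5]: (66.1+51.4)/2 × 1 = 58.75
  Sum = 2382.95 µg/L·h
k_e = ln2 / t½ = 0.693147 / 2.76 = 0.2511 h^-1
Extrapolated tail: C_last / k_e = 51.4 / 0.2511 = 204.699
AUC_0→∞ = 2382.95 + 204.699 = 2587.649 µg/L·h

AUC = 2590 µg/L·h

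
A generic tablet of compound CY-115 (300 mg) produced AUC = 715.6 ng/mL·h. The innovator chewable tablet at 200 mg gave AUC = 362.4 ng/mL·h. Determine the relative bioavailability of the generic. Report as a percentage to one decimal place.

F_rel = (AUC_test/D_test) / (AUC_ref/D_ref)
      = (715.6/300) / (362.4/200)
      = 2.38533 / 1.812 = 1.3164 = 131.64%

F_rel = 131.6%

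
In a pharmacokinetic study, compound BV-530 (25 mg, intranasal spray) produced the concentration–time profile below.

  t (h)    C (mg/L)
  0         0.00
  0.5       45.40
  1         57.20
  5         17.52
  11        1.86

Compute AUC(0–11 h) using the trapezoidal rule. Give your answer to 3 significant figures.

AUC = 245 mg/L·h

Trapezoidal AUC_0→11:
  [0→0.5]: (0.00+45.40)/2 × 0.5 = 11.35
  [0.5→1]: (45.40+57.20)/2 × 0.5 = 25.65
  [1→5]: (57.20+17.52)/2 × 4 = 149.44
  [5→11]: (17.52+1.86)/2 × 6 = 58.14
  Sum = 244.58 mg/L·h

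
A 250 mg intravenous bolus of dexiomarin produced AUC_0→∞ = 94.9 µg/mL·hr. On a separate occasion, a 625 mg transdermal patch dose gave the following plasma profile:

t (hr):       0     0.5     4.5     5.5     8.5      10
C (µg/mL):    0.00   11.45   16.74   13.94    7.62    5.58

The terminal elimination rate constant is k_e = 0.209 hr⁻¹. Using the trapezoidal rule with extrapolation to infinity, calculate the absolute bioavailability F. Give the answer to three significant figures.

Trapezoidal AUC_0→10 (transdermal patch):
  [0→0.5]: (0.00+11.45)/2 × 0.5 = 2.8625
  [0.5→4.5]: (11.45+16.74)/2 × 4 = 56.38
  [4.5→5.5]: (16.74+13.94)/2 × 1 = 15.34
  [5.5→8.5]: (13.94+7.62)/2 × 3 = 32.34
  [8.5→10]: (7.62+5.58)/2 × 1.5 = 9.9
  Sum = 116.8225 µg/mL·hr
Tail: C_last/k_e = 5.58/0.209 = 26.699
AUC_0→∞ (transdermal patch) = 116.8225 + 26.699 = 143.5215 µg/mL·hr
F = (AUC_ev/D_ev)/(AUC_iv/D_iv) = (143.5215/625)/(94.9/250) = 0.2296344/0.3796 = 0.6049

F = 0.605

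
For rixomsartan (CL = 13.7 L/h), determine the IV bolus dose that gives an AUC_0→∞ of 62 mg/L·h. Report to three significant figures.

Dose = 849 mg

Dose_iv = CL × AUC_0→∞
     = 13.7 × 62 = 849.4 mg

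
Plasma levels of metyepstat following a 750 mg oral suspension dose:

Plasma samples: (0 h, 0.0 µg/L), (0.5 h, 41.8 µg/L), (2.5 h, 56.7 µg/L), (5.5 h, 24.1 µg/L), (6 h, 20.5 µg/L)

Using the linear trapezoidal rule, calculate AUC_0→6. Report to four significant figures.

Trapezoidal AUC_0→6:
  [0→0.5]: (0.0+41.8)/2 × 0.5 = 10.45
  [0.5→2.5]: (41.8+56.7)/2 × 2 = 98.5
  [2.5→5.5]: (56.7+24.1)/2 × 3 = 121.2
  [5.5→6]: (24.1+20.5)/2 × 0.5 = 11.15
  Sum = 241.3 µg/L·h

AUC = 241.3 µg/L·h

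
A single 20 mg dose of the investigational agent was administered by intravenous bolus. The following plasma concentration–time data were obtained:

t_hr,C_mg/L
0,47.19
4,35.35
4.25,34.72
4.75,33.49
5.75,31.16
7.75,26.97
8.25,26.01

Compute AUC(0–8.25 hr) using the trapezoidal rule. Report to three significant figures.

Trapezoidal AUC_0→8.25:
  [0→4]: (47.19+35.35)/2 × 4 = 165.08
  [4→4.25]: (35.35+34.72)/2 × 0.25 = 8.75875
  [4.25→4.75]: (34.72+33.49)/2 × 0.5 = 17.0525
  [4.75→5.75]: (33.49+31.16)/2 × 1 = 32.325
  [5.75→7.75]: (31.16+26.97)/2 × 2 = 58.13
  [7.75→8.25]: (26.97+26.01)/2 × 0.5 = 13.245
  Sum = 294.59125 mg/L·hr

AUC = 295 mg/L·hr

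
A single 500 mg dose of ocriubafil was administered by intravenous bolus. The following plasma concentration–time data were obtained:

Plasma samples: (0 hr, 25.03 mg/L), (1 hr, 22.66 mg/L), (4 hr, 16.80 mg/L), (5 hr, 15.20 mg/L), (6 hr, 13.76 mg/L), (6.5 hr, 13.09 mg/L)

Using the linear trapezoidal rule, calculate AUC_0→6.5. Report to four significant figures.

Trapezoidal AUC_0→6.5:
  [0→1]: (25.03+22.66)/2 × 1 = 23.845
  [1→4]: (22.66+16.80)/2 × 3 = 59.19
  [4→5]: (16.80+15.20)/2 × 1 = 16.0
  [5→6]: (15.20+13.76)/2 × 1 = 14.48
  [6→6.5]: (13.76+13.09)/2 × 0.5 = 6.7125
  Sum = 120.2275 mg/L·hr

AUC = 120.2 mg/L·hr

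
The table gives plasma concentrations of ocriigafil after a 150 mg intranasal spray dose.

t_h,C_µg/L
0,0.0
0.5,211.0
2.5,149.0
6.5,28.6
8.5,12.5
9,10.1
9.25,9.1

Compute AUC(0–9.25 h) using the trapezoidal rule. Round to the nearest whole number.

Trapezoidal AUC_0→9.25:
  [0→0.5]: (0.0+211.0)/2 × 0.5 = 52.75
  [0.5→2.5]: (211.0+149.0)/2 × 2 = 360.0
  [2.5→6.5]: (149.0+28.6)/2 × 4 = 355.2
  [6.5→8.5]: (28.6+12.5)/2 × 2 = 41.1
  [8.5→9]: (12.5+10.1)/2 × 0.5 = 5.65
  [9→9.25]: (10.1+9.1)/2 × 0.25 = 2.4
  Sum = 817.1 µg/L·h

AUC = 817 µg/L·h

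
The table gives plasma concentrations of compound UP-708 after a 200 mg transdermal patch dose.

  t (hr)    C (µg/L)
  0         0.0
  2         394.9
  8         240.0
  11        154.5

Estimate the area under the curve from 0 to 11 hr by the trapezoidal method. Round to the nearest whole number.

Trapezoidal AUC_0→11:
  [0→2]: (0.0+394.9)/2 × 2 = 394.9
  [2→8]: (394.9+240.0)/2 × 6 = 1904.7
  [8→11]: (240.0+154.5)/2 × 3 = 591.75
  Sum = 2891.35 µg/L·hr

AUC = 2891 µg/L·hr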